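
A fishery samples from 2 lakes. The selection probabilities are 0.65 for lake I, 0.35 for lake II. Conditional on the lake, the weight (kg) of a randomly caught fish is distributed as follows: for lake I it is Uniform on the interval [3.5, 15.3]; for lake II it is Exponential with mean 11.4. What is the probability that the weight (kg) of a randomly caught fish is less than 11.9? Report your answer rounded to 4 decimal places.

0.6895

Conditional on each lake, P(X < 11.9): I: 0.711864; II: 0.647907.
By total probability, P(X < 11.9) = 0.65·0.711864 + 0.35·0.647907 = 0.689479.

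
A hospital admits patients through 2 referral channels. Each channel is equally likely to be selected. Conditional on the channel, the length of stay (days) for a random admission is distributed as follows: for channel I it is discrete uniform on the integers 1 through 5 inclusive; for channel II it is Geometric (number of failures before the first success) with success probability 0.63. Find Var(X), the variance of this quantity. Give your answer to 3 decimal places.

2.921

Per component, I: μ=3, E[X²]=11; II: μ=0.587302, E[X²]=1.27715.
E[X] = 0.5·3 + 0.5·0.587302 = 1.79365.
E[X²] = 0.5·11 + 0.5·1.27715 = 6.13857.
Var(X) = E[X²] − (E[X])² = 6.13857 − 3.21718 = 2.92139.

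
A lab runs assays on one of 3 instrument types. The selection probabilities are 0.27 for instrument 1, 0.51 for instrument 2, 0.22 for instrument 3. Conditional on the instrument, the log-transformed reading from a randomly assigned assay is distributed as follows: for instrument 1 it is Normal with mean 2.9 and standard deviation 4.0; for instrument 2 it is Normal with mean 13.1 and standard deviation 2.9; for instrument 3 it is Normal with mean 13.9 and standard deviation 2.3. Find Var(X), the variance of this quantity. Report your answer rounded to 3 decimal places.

31.358

Per component, 1: μ=2.9, E[X²]=24.41; 2: μ=13.1, E[X²]=180.02; 3: μ=13.9, E[X²]=198.5.
E[X] = 0.27·2.9 + 0.51·13.1 + 0.22·13.9 = 10.522.
E[X²] = 0.27·24.41 + 0.51·180.02 + 0.22·198.5 = 142.071.
Var(X) = E[X²] − (E[X])² = 142.071 − 110.712 = 31.3584.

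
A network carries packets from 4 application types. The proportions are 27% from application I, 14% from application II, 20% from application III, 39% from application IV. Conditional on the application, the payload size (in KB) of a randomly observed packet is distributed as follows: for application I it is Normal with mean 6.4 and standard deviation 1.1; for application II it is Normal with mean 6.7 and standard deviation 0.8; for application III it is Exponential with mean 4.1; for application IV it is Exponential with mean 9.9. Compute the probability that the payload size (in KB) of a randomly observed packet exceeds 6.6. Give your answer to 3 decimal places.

0.433

Conditional on each application, P(X > 6.6): I: 0.427863; II: 0.549738; III: 0.199936; IV: 0.513417.
By total probability, P(X > 6.6) = 0.27·0.427863 + 0.14·0.549738 + 0.2·0.199936 + 0.39·0.513417 = 0.432706.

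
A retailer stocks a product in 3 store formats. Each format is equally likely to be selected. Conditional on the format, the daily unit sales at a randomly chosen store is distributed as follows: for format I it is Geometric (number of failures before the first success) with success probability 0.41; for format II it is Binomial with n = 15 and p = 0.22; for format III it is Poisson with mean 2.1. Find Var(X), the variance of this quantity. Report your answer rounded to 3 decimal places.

3.321

Per component, I: μ=1.43902, E[X²]=5.58061; II: μ=3.3, E[X²]=13.464; III: μ=2.1, E[X²]=6.51.
E[X] = 0.333333·1.43902 + 0.333333·3.3 + 0.333333·2.1 = 2.27967.
E[X²] = 0.333333·5.58061 + 0.333333·13.464 + 0.333333·6.51 = 8.5182.
Var(X) = E[X²] − (E[X])² = 8.5182 − 5.19692 = 3.32129.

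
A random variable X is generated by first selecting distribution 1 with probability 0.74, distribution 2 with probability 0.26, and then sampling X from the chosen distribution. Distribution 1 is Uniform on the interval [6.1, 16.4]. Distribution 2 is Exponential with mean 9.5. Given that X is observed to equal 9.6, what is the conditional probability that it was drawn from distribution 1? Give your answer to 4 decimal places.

0.8782

Likelihoods f(9.6 | ·): 1: 0.0970874; 2: 0.0383187.
Posterior ∝ prior × likelihood. Numerator for 1: 0.74·0.0970874 = 0.0718447.
Normalizing constant: 0.74·0.0970874 + 0.26·0.0383187 = 0.0818075.
P(1 | observation) = 0.0718447 / 0.0818075 = 0.878216.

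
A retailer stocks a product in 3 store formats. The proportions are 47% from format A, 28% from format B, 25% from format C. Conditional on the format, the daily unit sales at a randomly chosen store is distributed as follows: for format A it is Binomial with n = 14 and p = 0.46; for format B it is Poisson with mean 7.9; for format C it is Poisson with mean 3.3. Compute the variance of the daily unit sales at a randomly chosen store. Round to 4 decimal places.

7.5917

Per component, A: μ=6.44, E[X²]=44.9512; B: μ=7.9, E[X²]=70.31; C: μ=3.3, E[X²]=14.19.
E[X] = 0.47·6.44 + 0.28·7.9 + 0.25·3.3 = 6.0638.
E[X²] = 0.47·44.9512 + 0.28·70.31 + 0.25·14.19 = 44.3614.
Var(X) = E[X²] − (E[X])² = 44.3614 − 36.7697 = 7.59169.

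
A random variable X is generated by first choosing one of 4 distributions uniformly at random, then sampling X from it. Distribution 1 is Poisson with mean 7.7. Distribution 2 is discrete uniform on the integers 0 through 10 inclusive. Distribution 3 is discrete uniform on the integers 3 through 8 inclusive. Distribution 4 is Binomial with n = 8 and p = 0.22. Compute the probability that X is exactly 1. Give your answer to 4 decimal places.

0.1009

Conditional on each component, P(X = 1): 1: 0.00348677; 2: 0.0909091; 3: 0; 4: 0.309154.
By total probability, P(X = 1) = 0.25·0.00348677 + 0.25·0.0909091 + 0.25·0 + 0.25·0.309154 = 0.100887.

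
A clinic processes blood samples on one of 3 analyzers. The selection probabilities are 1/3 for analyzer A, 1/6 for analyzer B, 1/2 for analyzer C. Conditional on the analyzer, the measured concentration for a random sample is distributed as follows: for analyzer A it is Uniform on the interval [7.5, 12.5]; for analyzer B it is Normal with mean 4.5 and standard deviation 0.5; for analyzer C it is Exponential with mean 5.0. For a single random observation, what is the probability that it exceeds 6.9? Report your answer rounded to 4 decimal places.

0.4591

Conditional on each analyzer, P(X > 6.9): A: 1; B: 7.93328e-07; C: 0.251579.
By total probability, P(X > 6.9) = 0.333333·1 + 0.166667·7.93328e-07 + 0.5·0.251579 = 0.459123.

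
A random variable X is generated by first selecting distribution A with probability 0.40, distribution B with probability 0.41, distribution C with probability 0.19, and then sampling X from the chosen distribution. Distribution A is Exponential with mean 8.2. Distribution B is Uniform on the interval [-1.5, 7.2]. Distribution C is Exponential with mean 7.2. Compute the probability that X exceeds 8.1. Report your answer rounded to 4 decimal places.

0.2106

Conditional on each component, P(X > 8.1): A: 0.372393; B: 0; C: 0.324652.
By total probability, P(X > 8.1) = 0.4·0.372393 + 0.41·0 + 0.19·0.324652 = 0.210641.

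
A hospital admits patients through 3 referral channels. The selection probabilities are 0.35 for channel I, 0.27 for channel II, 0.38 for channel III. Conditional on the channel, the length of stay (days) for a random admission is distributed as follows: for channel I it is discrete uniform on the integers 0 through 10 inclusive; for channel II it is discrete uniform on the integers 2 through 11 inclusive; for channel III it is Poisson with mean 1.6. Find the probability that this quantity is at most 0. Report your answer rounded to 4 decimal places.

0.1085

Conditional on each channel, P(X ≤ 0): I: 0.0909091; II: 0; III: 0.201897.
By total probability, P(X ≤ 0) = 0.35·0.0909091 + 0.27·0 + 0.38·0.201897 = 0.108539.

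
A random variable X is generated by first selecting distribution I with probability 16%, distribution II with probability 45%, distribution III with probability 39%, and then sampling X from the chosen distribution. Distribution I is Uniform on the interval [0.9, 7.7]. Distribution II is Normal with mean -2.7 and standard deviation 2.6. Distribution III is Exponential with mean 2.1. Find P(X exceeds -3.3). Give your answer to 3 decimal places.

0.816

Conditional on each component, P(X > -3.3): I: 1; II: 0.591253; III: 1.
By total probability, P(X > -3.3) = 0.16·1 + 0.45·0.591253 + 0.39·1 = 0.816064.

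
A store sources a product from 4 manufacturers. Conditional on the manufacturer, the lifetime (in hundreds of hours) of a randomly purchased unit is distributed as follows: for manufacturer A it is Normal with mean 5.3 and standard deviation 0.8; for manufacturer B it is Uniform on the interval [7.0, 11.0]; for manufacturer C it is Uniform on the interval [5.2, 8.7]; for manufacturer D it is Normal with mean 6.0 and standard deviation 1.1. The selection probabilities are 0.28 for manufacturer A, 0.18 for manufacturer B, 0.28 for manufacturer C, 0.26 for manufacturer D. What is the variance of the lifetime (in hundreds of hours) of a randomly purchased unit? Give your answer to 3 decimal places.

Per component, A: μ=5.3, E[X²]=28.73; B: μ=9, E[X²]=82.3333; C: μ=6.95, E[X²]=49.3233; D: μ=6, E[X²]=37.21.
E[X] = 0.28·5.3 + 0.18·9 + 0.28·6.95 + 0.26·6 = 6.61.
E[X²] = 0.28·28.73 + 0.18·82.3333 + 0.28·49.3233 + 0.26·37.21 = 46.3495.
Var(X) = E[X²] − (E[X])² = 46.3495 − 43.6921 = 2.65743.

2.657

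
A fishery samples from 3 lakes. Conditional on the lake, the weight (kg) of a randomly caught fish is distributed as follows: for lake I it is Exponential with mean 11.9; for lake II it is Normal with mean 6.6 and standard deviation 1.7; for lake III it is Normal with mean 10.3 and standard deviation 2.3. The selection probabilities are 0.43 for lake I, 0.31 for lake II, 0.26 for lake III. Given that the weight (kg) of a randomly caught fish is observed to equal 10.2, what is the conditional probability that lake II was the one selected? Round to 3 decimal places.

Likelihoods f(10.2 | ·): I: 0.0356616; II: 0.0249276; III: 0.173289.
Posterior ∝ prior × likelihood. Numerator for II: 0.31·0.0249276 = 0.00772754.
Normalizing constant: 0.43·0.0356616 + 0.31·0.0249276 + 0.26·0.173289 = 0.0681172.
P(II | observation) = 0.00772754 / 0.0681172 = 0.113445.

0.113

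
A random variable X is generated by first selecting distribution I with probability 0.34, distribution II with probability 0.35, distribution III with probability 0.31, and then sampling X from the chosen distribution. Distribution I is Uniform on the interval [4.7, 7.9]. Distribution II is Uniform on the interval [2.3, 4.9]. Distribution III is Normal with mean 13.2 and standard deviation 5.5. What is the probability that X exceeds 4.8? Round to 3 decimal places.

0.633

Conditional on each component, P(X > 4.8): I: 0.96875; II: 0.0384615; III: 0.936653.
By total probability, P(X > 4.8) = 0.34·0.96875 + 0.35·0.0384615 + 0.31·0.936653 = 0.633199.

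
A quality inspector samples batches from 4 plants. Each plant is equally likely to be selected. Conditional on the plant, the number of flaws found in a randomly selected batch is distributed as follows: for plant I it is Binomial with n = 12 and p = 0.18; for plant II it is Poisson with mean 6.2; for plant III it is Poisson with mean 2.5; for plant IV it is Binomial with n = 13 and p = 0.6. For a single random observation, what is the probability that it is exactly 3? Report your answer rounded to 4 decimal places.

Conditional on each plant, P(X = 3): I: 0.215063; II: 0.0806117; III: 0.213763; IV: 0.00647768.
By total probability, P(X = 3) = 0.25·0.215063 + 0.25·0.0806117 + 0.25·0.213763 + 0.25·0.00647768 = 0.128979.

0.1290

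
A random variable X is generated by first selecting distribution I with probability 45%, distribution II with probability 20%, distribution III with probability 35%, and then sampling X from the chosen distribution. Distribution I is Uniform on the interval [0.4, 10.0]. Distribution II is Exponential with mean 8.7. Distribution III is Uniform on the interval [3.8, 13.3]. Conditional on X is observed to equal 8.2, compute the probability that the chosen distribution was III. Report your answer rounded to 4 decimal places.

Likelihoods f(8.2 | ·): I: 0.104167; II: 0.0447864; III: 0.105263.
Posterior ∝ prior × likelihood. Numerator for III: 0.35·0.105263 = 0.0368421.
Normalizing constant: 0.45·0.104167 + 0.2·0.0447864 + 0.35·0.105263 = 0.0926744.
P(III | observation) = 0.0368421 / 0.0926744 = 0.397544.

0.3975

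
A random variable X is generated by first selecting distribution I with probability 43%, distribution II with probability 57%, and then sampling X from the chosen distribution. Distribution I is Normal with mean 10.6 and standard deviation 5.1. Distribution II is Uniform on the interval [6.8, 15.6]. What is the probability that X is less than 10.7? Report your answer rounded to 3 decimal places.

Conditional on each component, P(X < 10.7): I: 0.507822; II: 0.443182.
By total probability, P(X < 10.7) = 0.43·0.507822 + 0.57·0.443182 = 0.470977.

0.471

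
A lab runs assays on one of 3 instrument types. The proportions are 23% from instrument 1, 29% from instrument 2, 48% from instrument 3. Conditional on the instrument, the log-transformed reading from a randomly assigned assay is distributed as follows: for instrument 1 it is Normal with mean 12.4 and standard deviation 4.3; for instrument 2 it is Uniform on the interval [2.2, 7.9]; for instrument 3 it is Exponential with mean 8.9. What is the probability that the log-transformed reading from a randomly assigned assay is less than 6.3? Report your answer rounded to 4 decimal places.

0.4700

Conditional on each instrument, P(X < 6.3): 1: 0.0780072; 2: 0.719298; 3: 0.507305.
By total probability, P(X < 6.3) = 0.23·0.0780072 + 0.29·0.719298 + 0.48·0.507305 = 0.470045.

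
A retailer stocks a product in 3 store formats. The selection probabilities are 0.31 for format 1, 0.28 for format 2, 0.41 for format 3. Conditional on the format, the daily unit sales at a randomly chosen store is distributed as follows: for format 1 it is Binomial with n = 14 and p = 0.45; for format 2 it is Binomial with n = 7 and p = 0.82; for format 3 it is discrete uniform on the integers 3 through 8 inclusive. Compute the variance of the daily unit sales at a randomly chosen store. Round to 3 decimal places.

2.674

Per component, 1: μ=6.3, E[X²]=43.155; 2: μ=5.74, E[X²]=33.9808; 3: μ=5.5, E[X²]=33.1667.
E[X] = 0.31·6.3 + 0.28·5.74 + 0.41·5.5 = 5.8152.
E[X²] = 0.31·43.155 + 0.28·33.9808 + 0.41·33.1667 = 36.491.
Var(X) = E[X²] − (E[X])² = 36.491 − 33.8166 = 2.67446.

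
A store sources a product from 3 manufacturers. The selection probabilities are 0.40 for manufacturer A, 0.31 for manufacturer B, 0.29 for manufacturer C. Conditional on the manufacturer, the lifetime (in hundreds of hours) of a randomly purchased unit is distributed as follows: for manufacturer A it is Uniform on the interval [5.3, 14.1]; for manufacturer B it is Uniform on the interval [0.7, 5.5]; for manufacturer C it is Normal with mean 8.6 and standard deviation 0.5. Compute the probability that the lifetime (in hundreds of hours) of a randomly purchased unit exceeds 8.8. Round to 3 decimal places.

Conditional on each manufacturer, P(X > 8.8): A: 0.602273; B: 0; C: 0.344578.
By total probability, P(X > 8.8) = 0.4·0.602273 + 0.31·0 + 0.29·0.344578 = 0.340837.

0.341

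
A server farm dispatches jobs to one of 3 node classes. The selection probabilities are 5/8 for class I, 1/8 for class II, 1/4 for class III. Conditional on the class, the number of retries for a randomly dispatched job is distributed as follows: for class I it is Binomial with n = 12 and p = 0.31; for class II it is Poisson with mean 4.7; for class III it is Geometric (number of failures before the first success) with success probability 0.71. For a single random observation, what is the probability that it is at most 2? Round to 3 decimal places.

Conditional on each class, P(X ≤ 2): I: 0.229588; II: 0.1523; III: 0.975611.
By total probability, P(X ≤ 2) = 0.625·0.229588 + 0.125·0.1523 + 0.25·0.975611 = 0.406433.

0.406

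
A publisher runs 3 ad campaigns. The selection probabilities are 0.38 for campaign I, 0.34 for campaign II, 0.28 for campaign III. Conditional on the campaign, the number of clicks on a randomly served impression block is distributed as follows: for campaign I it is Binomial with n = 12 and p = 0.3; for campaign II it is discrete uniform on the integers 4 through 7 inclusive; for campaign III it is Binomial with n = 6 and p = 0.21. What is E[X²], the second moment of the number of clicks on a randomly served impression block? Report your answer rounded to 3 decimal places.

17.316

For each component E[X²] = Var + (mean)², giving I: 15.48; II: 31.5; III: 2.583.
Overall E[X²] = 0.38·15.48 + 0.34·31.5 + 0.28·2.583 = 17.3156.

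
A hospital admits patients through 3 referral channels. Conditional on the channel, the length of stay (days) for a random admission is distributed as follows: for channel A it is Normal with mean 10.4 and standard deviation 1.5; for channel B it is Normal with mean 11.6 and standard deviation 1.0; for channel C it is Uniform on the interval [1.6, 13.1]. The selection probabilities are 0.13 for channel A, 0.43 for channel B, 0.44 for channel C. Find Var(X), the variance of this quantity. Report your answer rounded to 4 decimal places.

Per component, A: μ=10.4, E[X²]=110.41; B: μ=11.6, E[X²]=135.56; C: μ=7.35, E[X²]=65.0433.
E[X] = 0.13·10.4 + 0.43·11.6 + 0.44·7.35 = 9.574.
E[X²] = 0.13·110.41 + 0.43·135.56 + 0.44·65.0433 = 101.263.
Var(X) = E[X²] − (E[X])² = 101.263 − 91.6615 = 9.60169.

9.6017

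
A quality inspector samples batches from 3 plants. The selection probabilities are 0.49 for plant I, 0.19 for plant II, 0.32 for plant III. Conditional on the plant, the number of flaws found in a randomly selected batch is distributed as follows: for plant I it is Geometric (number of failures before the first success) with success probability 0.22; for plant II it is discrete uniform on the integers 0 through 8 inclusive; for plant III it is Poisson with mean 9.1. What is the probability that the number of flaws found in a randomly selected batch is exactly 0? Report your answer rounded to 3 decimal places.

Conditional on each plant, P(X = 0): I: 0.22; II: 0.111111; III: 0.000111666.
By total probability, P(X = 0) = 0.49·0.22 + 0.19·0.111111 + 0.32·0.000111666 = 0.128947.

0.129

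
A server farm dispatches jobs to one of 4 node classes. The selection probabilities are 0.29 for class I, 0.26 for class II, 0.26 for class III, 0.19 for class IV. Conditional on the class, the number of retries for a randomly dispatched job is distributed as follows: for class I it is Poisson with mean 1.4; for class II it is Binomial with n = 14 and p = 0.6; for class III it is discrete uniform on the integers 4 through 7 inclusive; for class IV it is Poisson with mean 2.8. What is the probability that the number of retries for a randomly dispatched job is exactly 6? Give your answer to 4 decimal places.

Conditional on each class, P(X = 6): I: 0.00257883; II: 0.0918212; III: 0.25; IV: 0.0406997.
By total probability, P(X = 6) = 0.29·0.00257883 + 0.26·0.0918212 + 0.26·0.25 + 0.19·0.0406997 = 0.0973543.

0.0974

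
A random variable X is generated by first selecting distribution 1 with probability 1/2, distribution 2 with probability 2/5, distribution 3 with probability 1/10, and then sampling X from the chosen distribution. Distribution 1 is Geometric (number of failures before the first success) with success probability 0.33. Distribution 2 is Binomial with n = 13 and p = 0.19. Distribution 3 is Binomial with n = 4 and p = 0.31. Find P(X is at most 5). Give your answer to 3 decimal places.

Conditional on each component, P(X ≤ 5): 1: 0.909542; 2: 0.976328; 3: 1.
By total probability, P(X ≤ 5) = 0.5·0.909542 + 0.4·0.976328 + 0.1·1 = 0.945302.

0.945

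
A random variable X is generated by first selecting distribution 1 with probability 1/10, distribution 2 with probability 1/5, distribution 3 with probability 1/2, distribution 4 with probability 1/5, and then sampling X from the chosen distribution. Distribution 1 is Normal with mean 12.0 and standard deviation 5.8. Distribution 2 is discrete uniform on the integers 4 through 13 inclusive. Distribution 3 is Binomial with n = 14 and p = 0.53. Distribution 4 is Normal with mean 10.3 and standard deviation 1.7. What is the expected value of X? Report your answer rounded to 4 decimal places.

Component means — 1: 12; 2: 8.5; 3: 7.42; 4: 10.3.
E[X] = 0.1·12 + 0.2·8.5 + 0.5·7.42 + 0.2·10.3 = 8.67.

8.6700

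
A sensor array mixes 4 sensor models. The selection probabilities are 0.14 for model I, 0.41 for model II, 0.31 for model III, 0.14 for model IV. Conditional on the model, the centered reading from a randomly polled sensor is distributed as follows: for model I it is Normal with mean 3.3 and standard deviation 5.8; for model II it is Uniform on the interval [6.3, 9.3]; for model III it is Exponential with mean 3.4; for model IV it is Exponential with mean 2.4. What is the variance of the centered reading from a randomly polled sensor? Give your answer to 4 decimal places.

14.7636

Per component, I: μ=3.3, E[X²]=44.53; II: μ=7.8, E[X²]=61.59; III: μ=3.4, E[X²]=23.12; IV: μ=2.4, E[X²]=11.52.
E[X] = 0.14·3.3 + 0.41·7.8 + 0.31·3.4 + 0.14·2.4 = 5.05.
E[X²] = 0.14·44.53 + 0.41·61.59 + 0.31·23.12 + 0.14·11.52 = 40.2661.
Var(X) = E[X²] − (E[X])² = 40.2661 − 25.5025 = 14.7636.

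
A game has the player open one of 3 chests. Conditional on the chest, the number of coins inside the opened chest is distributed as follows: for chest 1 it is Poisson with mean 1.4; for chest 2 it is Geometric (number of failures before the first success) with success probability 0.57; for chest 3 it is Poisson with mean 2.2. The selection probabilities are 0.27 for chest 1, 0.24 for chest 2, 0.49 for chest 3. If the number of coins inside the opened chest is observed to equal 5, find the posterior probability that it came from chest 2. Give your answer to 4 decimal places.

Likelihoods P(X=5 | ·): 1: 0.0110521; 2: 0.00837948; 3: 0.0475866.
Posterior ∝ prior × likelihood. Numerator for 2: 0.24·0.00837948 = 0.00201108.
Normalizing constant: 0.27·0.0110521 + 0.24·0.00837948 + 0.49·0.0475866 = 0.0283126.
P(2 | observation) = 0.00201108 / 0.0283126 = 0.0710312.

0.0710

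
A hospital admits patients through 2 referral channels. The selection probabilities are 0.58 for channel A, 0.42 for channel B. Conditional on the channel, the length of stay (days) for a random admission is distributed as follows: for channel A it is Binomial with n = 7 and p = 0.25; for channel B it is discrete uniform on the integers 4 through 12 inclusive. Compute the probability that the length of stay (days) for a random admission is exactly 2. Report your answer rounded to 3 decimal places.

0.181

Conditional on each channel, P(X = 2): A: 0.311462; B: 0.
By total probability, P(X = 2) = 0.58·0.311462 + 0.42·0 = 0.180648.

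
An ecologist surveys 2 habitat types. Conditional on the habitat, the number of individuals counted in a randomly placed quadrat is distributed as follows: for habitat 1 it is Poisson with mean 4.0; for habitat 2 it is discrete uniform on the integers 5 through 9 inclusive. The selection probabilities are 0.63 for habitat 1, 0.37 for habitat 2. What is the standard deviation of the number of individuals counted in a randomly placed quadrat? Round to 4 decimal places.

Per component, 1: μ=4, E[X²]=20; 2: μ=7, E[X²]=51.
E[X] = 0.63·4 + 0.37·7 = 5.11.
E[X²] = 0.63·20 + 0.37·51 = 31.47.
Var(X) = E[X²] − (E[X])² = 31.47 − 26.1121 = 5.3579.
SD(X) = √5.3579 = 2.31471.

2.3147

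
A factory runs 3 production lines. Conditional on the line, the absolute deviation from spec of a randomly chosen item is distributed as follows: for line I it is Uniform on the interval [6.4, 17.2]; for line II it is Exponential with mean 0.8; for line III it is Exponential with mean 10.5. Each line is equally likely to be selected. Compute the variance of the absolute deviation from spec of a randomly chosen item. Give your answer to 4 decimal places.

Per component, I: μ=11.8, E[X²]=148.96; II: μ=0.8, E[X²]=1.28; III: μ=10.5, E[X²]=220.5.
E[X] = 0.333333·11.8 + 0.333333·0.8 + 0.333333·10.5 = 7.7.
E[X²] = 0.333333·148.96 + 0.333333·1.28 + 0.333333·220.5 = 123.58.
Var(X) = E[X²] − (E[X])² = 123.58 − 59.29 = 64.29.

64.2900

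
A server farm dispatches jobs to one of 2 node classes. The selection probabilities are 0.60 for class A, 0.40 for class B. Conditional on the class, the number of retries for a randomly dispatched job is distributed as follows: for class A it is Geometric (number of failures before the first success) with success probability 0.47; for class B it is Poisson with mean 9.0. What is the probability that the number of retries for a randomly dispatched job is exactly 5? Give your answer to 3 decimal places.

Conditional on each class, P(X = 5): A: 0.0196552; B: 0.0607269.
By total probability, P(X = 5) = 0.6·0.0196552 + 0.4·0.0607269 = 0.0360839.

0.036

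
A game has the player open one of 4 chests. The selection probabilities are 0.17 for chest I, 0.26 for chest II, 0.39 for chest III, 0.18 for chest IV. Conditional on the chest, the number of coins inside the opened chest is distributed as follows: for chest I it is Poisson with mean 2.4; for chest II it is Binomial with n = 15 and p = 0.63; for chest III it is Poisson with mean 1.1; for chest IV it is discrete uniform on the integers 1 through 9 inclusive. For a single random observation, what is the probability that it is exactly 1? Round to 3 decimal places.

Conditional on each chest, P(X = 1): I: 0.217723; II: 8.5164e-06; III: 0.366158; IV: 0.111111.
By total probability, P(X = 1) = 0.17·0.217723 + 0.26·8.5164e-06 + 0.39·0.366158 + 0.18·0.111111 = 0.199817.

0.200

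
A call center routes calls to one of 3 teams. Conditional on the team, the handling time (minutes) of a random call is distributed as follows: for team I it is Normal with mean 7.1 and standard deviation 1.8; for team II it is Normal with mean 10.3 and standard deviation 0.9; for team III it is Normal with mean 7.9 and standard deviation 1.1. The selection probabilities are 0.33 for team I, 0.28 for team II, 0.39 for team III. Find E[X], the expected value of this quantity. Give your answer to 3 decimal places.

8.308

Component means — I: 7.1; II: 10.3; III: 7.9.
E[X] = 0.33·7.1 + 0.28·10.3 + 0.39·7.9 = 8.308.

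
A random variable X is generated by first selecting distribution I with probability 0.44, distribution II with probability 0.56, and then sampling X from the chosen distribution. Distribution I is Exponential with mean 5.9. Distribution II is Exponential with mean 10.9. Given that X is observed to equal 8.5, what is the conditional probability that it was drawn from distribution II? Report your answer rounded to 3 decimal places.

Likelihoods f(8.5 | ·): I: 0.04013; II: 0.0420633.
Posterior ∝ prior × likelihood. Numerator for II: 0.56·0.0420633 = 0.0235555.
Normalizing constant: 0.44·0.04013 + 0.56·0.0420633 = 0.0412127.
P(II | observation) = 0.0235555 / 0.0412127 = 0.571559.

0.572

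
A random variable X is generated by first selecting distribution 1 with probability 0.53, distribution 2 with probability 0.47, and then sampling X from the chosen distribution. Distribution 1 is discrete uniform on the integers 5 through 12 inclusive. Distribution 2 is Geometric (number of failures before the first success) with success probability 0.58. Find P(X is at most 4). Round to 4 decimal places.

0.4639

Conditional on each component, P(X ≤ 4): 1: 0; 2: 0.986931.
By total probability, P(X ≤ 4) = 0.53·0 + 0.47·0.986931 = 0.463858.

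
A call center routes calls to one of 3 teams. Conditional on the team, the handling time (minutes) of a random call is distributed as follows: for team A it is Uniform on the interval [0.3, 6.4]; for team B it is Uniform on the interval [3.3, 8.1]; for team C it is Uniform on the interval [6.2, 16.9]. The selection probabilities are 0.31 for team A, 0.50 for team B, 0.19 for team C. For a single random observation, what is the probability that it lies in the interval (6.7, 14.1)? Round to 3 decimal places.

0.277

Conditional on each team, P(6.7 < X < 14.1): A: 0; B: 0.291667; C: 0.691589.
By total probability, P(6.7 < X < 14.1) = 0.31·0 + 0.5·0.291667 + 0.19·0.691589 = 0.277235.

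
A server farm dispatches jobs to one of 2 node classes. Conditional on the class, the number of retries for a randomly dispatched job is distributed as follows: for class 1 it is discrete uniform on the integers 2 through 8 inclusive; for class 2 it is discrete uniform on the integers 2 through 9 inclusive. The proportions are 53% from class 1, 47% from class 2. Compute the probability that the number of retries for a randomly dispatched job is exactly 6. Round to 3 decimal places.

Conditional on each class, P(X = 6): 1: 0.142857; 2: 0.125.
By total probability, P(X = 6) = 0.53·0.142857 + 0.47·0.125 = 0.134464.

0.134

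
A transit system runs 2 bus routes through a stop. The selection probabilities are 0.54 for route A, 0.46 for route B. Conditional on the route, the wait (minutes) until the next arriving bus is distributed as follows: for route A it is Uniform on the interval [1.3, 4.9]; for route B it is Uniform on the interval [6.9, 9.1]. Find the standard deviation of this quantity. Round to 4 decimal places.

Per component, A: μ=3.1, E[X²]=10.69; B: μ=8, E[X²]=64.4033.
E[X] = 0.54·3.1 + 0.46·8 = 5.354.
E[X²] = 0.54·10.69 + 0.46·64.4033 = 35.3981.
Var(X) = E[X²] − (E[X])² = 35.3981 − 28.6653 = 6.73282.
SD(X) = √6.73282 = 2.59477.

2.5948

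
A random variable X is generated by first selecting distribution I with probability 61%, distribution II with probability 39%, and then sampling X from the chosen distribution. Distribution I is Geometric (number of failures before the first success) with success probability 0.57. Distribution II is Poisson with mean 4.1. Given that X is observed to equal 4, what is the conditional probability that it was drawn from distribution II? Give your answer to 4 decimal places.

Likelihoods P(X=4 | ·): I: 0.0194872; II: 0.195127.
Posterior ∝ prior × likelihood. Numerator for II: 0.39·0.195127 = 0.0760994.
Normalizing constant: 0.61·0.0194872 + 0.39·0.195127 = 0.0879866.
P(II | observation) = 0.0760994 / 0.0879866 = 0.864898.

0.8649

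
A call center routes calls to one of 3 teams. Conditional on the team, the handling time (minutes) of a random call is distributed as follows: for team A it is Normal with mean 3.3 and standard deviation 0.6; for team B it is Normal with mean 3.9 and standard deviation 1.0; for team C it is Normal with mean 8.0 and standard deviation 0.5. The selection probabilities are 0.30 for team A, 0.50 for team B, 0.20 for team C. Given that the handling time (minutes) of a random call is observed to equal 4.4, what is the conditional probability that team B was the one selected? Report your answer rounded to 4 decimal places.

Likelihoods f(4.4 | ·): A: 0.123852; B: 0.352065; C: 4.41598e-12.
Posterior ∝ prior × likelihood. Numerator for B: 0.5·0.352065 = 0.176033.
Normalizing constant: 0.3·0.123852 + 0.5·0.352065 + 0.2·4.41598e-12 = 0.213188.
P(B | observation) = 0.176033 / 0.213188 = 0.825715.

0.8257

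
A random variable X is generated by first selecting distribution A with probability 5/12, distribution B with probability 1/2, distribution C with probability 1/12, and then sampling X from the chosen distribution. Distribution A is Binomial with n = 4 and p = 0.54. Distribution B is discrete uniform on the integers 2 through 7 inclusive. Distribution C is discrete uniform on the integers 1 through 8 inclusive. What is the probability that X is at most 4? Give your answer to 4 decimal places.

Conditional on each component, P(X ≤ 4): A: 1; B: 0.5; C: 0.5.
By total probability, P(X ≤ 4) = 0.416667·1 + 0.5·0.5 + 0.0833333·0.5 = 0.708333.

0.7083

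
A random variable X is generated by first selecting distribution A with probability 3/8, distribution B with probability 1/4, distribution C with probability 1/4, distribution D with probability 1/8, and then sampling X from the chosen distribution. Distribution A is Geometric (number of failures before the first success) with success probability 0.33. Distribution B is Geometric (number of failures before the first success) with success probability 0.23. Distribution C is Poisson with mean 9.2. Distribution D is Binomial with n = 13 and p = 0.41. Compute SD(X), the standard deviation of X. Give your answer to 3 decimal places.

4.106

Per component, A: μ=2.0303, E[X²]=10.2746; B: μ=3.34783, E[X²]=25.7637; C: μ=9.2, E[X²]=93.84; D: μ=5.33, E[X²]=31.5536.
E[X] = 0.375·2.0303 + 0.25·3.34783 + 0.25·9.2 + 0.125·5.33 = 4.56457.
E[X²] = 0.375·10.2746 + 0.25·25.7637 + 0.25·93.84 + 0.125·31.5536 = 37.6981.
Var(X) = E[X²] − (E[X])² = 37.6981 − 20.8353 = 16.8628.
SD(X) = √16.8628 = 4.10643.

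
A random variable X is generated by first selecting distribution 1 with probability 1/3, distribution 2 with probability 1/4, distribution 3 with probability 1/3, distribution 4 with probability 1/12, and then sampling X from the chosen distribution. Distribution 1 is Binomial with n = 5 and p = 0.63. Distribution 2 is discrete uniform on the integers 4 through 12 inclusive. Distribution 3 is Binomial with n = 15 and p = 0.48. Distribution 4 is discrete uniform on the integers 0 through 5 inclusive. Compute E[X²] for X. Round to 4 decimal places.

For each component E[X²] = Var + (mean)², giving 1: 11.088; 2: 70.6667; 3: 55.584; 4: 9.16667.
Overall E[X²] = 0.333333·11.088 + 0.25·70.6667 + 0.333333·55.584 + 0.0833333·9.16667 = 40.6546.

40.6546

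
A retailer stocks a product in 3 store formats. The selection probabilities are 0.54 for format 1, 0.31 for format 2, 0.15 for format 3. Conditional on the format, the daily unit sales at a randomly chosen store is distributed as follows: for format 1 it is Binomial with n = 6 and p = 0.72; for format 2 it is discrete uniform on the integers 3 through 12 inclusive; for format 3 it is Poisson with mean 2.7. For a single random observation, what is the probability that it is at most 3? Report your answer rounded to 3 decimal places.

Conditional on each format, P(X ≤ 3): 1: 0.219583; 2: 0.1; 3: 0.714092.
By total probability, P(X ≤ 3) = 0.54·0.219583 + 0.31·0.1 + 0.15·0.714092 = 0.256689.

0.257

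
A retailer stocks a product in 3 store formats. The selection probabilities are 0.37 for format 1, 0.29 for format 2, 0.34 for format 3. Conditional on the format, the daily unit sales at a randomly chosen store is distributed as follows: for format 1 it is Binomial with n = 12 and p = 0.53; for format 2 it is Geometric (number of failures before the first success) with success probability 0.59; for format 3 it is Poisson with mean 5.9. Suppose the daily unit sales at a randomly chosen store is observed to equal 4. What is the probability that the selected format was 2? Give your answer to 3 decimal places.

0.056

Likelihoods P(X=4 | ·): 1: 0.0930018; 2: 0.016672; 3: 0.138312.
Posterior ∝ prior × likelihood. Numerator for 2: 0.29·0.016672 = 0.00483488.
Normalizing constant: 0.37·0.0930018 + 0.29·0.016672 + 0.34·0.138312 = 0.0862716.
P(2 | observation) = 0.00483488 / 0.0862716 = 0.0560425.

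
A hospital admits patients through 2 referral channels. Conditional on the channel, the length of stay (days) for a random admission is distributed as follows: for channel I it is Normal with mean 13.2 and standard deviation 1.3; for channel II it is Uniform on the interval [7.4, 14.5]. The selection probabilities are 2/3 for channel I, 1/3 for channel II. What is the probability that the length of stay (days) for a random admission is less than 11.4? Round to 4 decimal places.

Conditional on each channel, P(X < 11.4): I: 0.0830851; II: 0.56338.
By total probability, P(X < 11.4) = 0.666667·0.0830851 + 0.333333·0.56338 = 0.243183.

0.2432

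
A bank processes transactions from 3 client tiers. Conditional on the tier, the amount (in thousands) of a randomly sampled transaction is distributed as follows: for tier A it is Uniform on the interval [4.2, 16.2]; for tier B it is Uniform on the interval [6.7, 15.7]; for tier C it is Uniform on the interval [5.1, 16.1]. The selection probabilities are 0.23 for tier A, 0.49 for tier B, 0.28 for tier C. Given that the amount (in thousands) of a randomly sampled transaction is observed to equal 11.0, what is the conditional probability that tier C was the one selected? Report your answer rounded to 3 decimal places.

0.257

Likelihoods f(11.0 | ·): A: 0.0833333; B: 0.111111; C: 0.0909091.
Posterior ∝ prior × likelihood. Numerator for C: 0.28·0.0909091 = 0.0254545.
Normalizing constant: 0.23·0.0833333 + 0.49·0.111111 + 0.28·0.0909091 = 0.0990657.
P(C | observation) = 0.0254545 / 0.0990657 = 0.256946.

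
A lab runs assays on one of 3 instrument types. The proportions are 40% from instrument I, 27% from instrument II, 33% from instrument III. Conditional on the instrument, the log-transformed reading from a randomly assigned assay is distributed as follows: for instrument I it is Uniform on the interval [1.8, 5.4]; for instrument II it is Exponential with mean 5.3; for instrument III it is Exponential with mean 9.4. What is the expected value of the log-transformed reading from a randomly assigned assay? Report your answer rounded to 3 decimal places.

Component means — I: 3.6; II: 5.3; III: 9.4.
E[X] = 0.4·3.6 + 0.27·5.3 + 0.33·9.4 = 5.973.

5.973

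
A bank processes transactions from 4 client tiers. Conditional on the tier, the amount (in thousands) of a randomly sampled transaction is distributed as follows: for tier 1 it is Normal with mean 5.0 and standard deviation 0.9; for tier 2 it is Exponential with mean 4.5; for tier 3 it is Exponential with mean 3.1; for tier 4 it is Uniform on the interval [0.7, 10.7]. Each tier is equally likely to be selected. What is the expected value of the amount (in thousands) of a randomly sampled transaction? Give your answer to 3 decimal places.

Component means — 1: 5; 2: 4.5; 3: 3.1; 4: 5.7.
E[X] = 0.25·5 + 0.25·4.5 + 0.25·3.1 + 0.25·5.7 = 4.575.

4.575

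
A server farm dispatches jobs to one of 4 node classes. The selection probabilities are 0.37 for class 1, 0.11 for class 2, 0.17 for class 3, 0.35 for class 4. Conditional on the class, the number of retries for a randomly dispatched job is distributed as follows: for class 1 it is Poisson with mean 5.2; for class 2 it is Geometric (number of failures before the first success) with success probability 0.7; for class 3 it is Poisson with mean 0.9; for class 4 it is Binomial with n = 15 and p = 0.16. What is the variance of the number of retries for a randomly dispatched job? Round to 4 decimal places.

6.2425

Per component, 1: μ=5.2, E[X²]=32.24; 2: μ=0.428571, E[X²]=0.795918; 3: μ=0.9, E[X²]=1.71; 4: μ=2.4, E[X²]=7.776.
E[X] = 0.37·5.2 + 0.11·0.428571 + 0.17·0.9 + 0.35·2.4 = 2.96414.
E[X²] = 0.37·32.24 + 0.11·0.795918 + 0.17·1.71 + 0.35·7.776 = 15.0287.
Var(X) = E[X²] − (E[X])² = 15.0287 − 8.78614 = 6.24251.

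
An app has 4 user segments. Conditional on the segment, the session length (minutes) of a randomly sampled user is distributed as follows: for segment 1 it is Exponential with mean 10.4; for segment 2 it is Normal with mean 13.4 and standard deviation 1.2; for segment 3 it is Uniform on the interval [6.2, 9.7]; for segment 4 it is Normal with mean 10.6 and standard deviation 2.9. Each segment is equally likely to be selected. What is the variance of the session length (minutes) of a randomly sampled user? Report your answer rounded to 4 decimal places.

33.4832

Per component, 1: μ=10.4, E[X²]=216.32; 2: μ=13.4, E[X²]=181; 3: μ=7.95, E[X²]=64.2233; 4: μ=10.6, E[X²]=120.77.
E[X] = 0.25·10.4 + 0.25·13.4 + 0.25·7.95 + 0.25·10.6 = 10.5875.
E[X²] = 0.25·216.32 + 0.25·181 + 0.25·64.2233 + 0.25·120.77 = 145.578.
Var(X) = E[X²] − (E[X])² = 145.578 − 112.095 = 33.4832.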